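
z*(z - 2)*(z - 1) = z^3 - 3*z^2 + 2*z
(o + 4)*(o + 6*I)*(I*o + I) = I*o^3 - 6*o^2 + 5*I*o^2 - 30*o + 4*I*o - 24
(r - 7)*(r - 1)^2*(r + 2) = r^4 - 7*r^3 - 3*r^2 + 23*r - 14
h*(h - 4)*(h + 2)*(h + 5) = h^4 + 3*h^3 - 18*h^2 - 40*h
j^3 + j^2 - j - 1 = (j - 1)*(j + 1)^2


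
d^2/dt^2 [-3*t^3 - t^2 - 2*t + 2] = -18*t - 2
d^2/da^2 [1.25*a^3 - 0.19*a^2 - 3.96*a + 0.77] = 7.5*a - 0.38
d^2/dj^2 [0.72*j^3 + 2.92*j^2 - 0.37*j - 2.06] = 4.32*j + 5.84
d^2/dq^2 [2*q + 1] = 0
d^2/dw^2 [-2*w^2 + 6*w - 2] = -4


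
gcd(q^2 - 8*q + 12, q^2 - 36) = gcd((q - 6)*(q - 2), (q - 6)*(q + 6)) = q - 6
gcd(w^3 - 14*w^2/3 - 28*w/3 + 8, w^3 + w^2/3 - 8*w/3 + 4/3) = w^2 + 4*w/3 - 4/3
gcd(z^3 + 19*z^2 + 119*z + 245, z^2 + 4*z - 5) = z + 5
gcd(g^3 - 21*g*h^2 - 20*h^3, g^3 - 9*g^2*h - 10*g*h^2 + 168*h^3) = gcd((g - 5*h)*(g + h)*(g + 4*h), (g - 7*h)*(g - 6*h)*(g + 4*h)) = g + 4*h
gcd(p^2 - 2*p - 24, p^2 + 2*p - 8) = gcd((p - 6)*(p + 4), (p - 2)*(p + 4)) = p + 4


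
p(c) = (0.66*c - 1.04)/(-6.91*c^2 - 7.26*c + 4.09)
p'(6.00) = 0.00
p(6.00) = -0.01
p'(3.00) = -0.00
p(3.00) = -0.01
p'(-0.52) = 0.11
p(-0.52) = -0.23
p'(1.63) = -0.02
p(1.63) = -0.00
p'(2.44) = -0.00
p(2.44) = -0.01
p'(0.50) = -6.78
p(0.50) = 0.56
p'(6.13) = 0.00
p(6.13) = -0.01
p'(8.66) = 0.00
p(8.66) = -0.01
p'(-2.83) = 0.08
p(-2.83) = 0.09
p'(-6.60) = 0.00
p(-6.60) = 0.02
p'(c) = (0.66*c - 1.04)*(13.82*c + 7.26)/(-6.91*c^2 - 7.26*c + 4.09)^2 + 0.66/(-6.91*c^2 - 7.26*c + 4.09) = (4.5606*c^2 - 14.3728*c - 4.851)/(47.7481*c^4 + 100.3332*c^3 - 3.8162*c^2 - 59.3868*c + 16.7281)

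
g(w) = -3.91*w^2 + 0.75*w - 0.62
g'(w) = 0.75 - 7.82*w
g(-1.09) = -6.08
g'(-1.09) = 9.27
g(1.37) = -6.93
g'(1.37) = -9.96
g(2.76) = -28.33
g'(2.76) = -20.83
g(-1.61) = -11.96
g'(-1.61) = 13.34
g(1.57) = -9.08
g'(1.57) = -11.53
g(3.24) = -39.24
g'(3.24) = -24.59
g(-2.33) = -23.59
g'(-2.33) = 18.97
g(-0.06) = -0.68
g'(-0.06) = 1.22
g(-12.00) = -572.66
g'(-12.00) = 94.59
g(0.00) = -0.62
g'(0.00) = 0.75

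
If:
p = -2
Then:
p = -2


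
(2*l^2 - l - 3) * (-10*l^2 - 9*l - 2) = -20*l^4 - 8*l^3 + 35*l^2 + 29*l + 6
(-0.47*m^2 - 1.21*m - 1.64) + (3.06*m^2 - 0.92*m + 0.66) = 2.59*m^2 - 2.13*m - 0.98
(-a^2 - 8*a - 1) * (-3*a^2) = 3*a^4 + 24*a^3 + 3*a^2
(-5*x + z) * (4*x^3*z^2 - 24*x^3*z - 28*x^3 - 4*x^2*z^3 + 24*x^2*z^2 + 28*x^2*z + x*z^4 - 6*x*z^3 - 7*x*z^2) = -20*x^4*z^2 + 120*x^4*z + 140*x^4 + 24*x^3*z^3 - 144*x^3*z^2 - 168*x^3*z - 9*x^2*z^4 + 54*x^2*z^3 + 63*x^2*z^2 + x*z^5 - 6*x*z^4 - 7*x*z^3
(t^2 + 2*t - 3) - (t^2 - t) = 3*t - 3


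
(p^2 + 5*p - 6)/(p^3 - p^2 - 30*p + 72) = (p - 1)/(p^2 - 7*p + 12)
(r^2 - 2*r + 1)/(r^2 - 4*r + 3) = (r - 1)/(r - 3)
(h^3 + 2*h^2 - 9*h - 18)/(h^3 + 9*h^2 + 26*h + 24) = (h - 3)/(h + 4)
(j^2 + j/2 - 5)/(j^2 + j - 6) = (j + 5/2)/(j + 3)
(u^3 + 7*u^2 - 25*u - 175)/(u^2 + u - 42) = (u^2 - 25)/(u - 6)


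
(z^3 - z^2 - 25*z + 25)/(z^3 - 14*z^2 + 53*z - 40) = (z + 5)/(z - 8)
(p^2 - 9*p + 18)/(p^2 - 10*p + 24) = (p - 3)/(p - 4)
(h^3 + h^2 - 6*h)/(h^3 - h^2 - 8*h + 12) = h/(h - 2)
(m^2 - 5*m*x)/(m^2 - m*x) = (m - 5*x)/(m - x)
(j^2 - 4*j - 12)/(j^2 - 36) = (j + 2)/(j + 6)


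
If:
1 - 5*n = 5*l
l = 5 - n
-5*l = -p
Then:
No Solution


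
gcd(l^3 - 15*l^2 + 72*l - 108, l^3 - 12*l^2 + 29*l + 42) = l - 6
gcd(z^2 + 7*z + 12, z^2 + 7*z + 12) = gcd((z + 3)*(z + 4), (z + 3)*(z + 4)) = z^2 + 7*z + 12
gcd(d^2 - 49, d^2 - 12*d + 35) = d - 7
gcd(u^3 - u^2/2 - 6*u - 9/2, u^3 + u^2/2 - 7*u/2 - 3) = u^2 + 5*u/2 + 3/2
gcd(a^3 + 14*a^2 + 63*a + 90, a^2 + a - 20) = a + 5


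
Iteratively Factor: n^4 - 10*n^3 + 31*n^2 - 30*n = (n - 2)*(n^3 - 8*n^2 + 15*n) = (n - 3)*(n - 2)*(n^2 - 5*n) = n*(n - 3)*(n - 2)*(n - 5)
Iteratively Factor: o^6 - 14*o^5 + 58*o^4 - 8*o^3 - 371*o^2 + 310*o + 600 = (o + 2)*(o^5 - 16*o^4 + 90*o^3 - 188*o^2 + 5*o + 300) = (o + 1)*(o + 2)*(o^4 - 17*o^3 + 107*o^2 - 295*o + 300) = (o - 5)*(o + 1)*(o + 2)*(o^3 - 12*o^2 + 47*o - 60) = (o - 5)*(o - 4)*(o + 1)*(o + 2)*(o^2 - 8*o + 15) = (o - 5)^2*(o - 4)*(o + 1)*(o + 2)*(o - 3)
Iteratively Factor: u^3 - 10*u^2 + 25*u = (u - 5)*(u^2 - 5*u) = u*(u - 5)*(u - 5)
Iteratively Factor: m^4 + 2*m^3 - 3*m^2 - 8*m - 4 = (m - 2)*(m^3 + 4*m^2 + 5*m + 2) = (m - 2)*(m + 2)*(m^2 + 2*m + 1) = (m - 2)*(m + 1)*(m + 2)*(m + 1)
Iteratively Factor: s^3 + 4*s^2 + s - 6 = (s + 2)*(s^2 + 2*s - 3) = (s - 1)*(s + 2)*(s + 3)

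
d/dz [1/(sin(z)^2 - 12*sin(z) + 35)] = 2*(6 - sin(z))*cos(z)/(sin(z)^2 - 12*sin(z) + 35)^2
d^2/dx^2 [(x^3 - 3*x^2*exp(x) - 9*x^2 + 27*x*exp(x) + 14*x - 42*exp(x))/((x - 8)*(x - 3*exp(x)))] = 12/(x^3 - 24*x^2 + 192*x - 512)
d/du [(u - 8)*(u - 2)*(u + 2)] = 3*u^2 - 16*u - 4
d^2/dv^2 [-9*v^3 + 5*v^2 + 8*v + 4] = 10 - 54*v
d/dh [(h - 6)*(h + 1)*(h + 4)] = 3*h^2 - 2*h - 26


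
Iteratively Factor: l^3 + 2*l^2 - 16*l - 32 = (l + 2)*(l^2 - 16) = (l - 4)*(l + 2)*(l + 4)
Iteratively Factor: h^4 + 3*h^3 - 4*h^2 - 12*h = (h)*(h^3 + 3*h^2 - 4*h - 12) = h*(h - 2)*(h^2 + 5*h + 6) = h*(h - 2)*(h + 2)*(h + 3)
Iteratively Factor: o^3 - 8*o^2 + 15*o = (o)*(o^2 - 8*o + 15) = o*(o - 3)*(o - 5)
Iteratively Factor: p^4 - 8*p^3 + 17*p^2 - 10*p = (p - 2)*(p^3 - 6*p^2 + 5*p) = (p - 2)*(p - 1)*(p^2 - 5*p) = p*(p - 2)*(p - 1)*(p - 5)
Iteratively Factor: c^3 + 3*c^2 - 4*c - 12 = (c + 3)*(c^2 - 4) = (c + 2)*(c + 3)*(c - 2)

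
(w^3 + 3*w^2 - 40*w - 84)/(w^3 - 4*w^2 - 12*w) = (w + 7)/w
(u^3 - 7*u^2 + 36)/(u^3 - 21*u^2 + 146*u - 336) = (u^2 - u - 6)/(u^2 - 15*u + 56)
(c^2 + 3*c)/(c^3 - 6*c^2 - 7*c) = (c + 3)/(c^2 - 6*c - 7)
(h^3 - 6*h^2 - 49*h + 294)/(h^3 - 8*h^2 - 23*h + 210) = (h + 7)/(h + 5)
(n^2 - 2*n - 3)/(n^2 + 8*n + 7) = (n - 3)/(n + 7)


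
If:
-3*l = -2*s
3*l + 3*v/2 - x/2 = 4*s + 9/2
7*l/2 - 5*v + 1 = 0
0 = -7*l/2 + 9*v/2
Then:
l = 18/7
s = 27/7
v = 2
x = -129/7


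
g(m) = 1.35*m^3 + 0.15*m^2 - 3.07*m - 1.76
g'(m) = 4.05*m^2 + 0.3*m - 3.07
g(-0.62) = -0.12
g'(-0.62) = -1.70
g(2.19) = 6.42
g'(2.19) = 17.01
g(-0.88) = 0.14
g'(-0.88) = -0.20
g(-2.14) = -7.73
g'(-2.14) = 14.84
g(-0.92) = 0.14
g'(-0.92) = 0.08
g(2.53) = 13.30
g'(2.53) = 23.61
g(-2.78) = -21.07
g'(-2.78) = 27.40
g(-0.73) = 0.04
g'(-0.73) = -1.13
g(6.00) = 276.82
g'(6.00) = 144.53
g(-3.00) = -27.65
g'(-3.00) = 32.48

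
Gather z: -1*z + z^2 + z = z^2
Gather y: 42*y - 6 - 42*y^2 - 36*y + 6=-42*y^2 + 6*y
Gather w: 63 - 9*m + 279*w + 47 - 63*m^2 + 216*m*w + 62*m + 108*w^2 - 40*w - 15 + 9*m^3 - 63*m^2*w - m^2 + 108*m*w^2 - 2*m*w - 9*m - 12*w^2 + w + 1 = 9*m^3 - 64*m^2 + 44*m + w^2*(108*m + 96) + w*(-63*m^2 + 214*m + 240) + 96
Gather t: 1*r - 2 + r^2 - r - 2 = r^2 - 4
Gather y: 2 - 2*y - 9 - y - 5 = -3*y - 12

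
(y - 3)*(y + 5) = y^2 + 2*y - 15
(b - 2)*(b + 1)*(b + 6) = b^3 + 5*b^2 - 8*b - 12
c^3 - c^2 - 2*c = c*(c - 2)*(c + 1)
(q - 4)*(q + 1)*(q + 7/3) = q^3 - 2*q^2/3 - 11*q - 28/3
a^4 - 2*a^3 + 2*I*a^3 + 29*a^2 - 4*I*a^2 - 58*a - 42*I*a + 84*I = (a - 2)*(a - 3*I)*(a - 2*I)*(a + 7*I)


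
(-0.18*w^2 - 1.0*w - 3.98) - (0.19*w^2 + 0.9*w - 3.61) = -0.37*w^2 - 1.9*w - 0.37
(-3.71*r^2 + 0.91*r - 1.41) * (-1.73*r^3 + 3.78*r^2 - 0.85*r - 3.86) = 6.4183*r^5 - 15.5981*r^4 + 9.0326*r^3 + 8.2173*r^2 - 2.3141*r + 5.4426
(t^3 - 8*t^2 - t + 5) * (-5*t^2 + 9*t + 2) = -5*t^5 + 49*t^4 - 65*t^3 - 50*t^2 + 43*t + 10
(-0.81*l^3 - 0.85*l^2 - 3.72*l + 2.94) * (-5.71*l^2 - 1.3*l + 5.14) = 4.6251*l^5 + 5.9065*l^4 + 18.1828*l^3 - 16.3204*l^2 - 22.9428*l + 15.1116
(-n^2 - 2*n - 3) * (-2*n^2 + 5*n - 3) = 2*n^4 - n^3 - n^2 - 9*n + 9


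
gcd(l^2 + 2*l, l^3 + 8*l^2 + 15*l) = l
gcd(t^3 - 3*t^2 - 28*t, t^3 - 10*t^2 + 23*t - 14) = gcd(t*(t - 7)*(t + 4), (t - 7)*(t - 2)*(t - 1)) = t - 7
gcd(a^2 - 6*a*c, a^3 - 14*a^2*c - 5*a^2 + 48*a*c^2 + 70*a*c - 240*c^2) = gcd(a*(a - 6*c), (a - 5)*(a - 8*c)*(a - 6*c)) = a - 6*c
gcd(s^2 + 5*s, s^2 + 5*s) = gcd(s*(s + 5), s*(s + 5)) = s^2 + 5*s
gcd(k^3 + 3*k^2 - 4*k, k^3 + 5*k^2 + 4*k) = k^2 + 4*k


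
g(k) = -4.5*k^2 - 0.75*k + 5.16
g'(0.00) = -0.75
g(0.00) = 5.16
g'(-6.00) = 53.25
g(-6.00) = -152.34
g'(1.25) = -12.00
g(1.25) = -2.81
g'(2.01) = -18.84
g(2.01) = -14.53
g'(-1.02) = 8.43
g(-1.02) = 1.24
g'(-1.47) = 12.48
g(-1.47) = -3.46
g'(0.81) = -8.04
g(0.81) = 1.60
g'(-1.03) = 8.52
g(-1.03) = 1.16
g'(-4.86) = 42.99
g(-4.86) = -97.48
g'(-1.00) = 8.25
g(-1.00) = 1.41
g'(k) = -9.0*k - 0.75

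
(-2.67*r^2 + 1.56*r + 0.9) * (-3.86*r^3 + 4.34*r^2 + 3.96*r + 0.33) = 10.3062*r^5 - 17.6094*r^4 - 7.2768*r^3 + 9.2025*r^2 + 4.0788*r + 0.297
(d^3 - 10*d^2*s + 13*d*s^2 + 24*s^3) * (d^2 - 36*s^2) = d^5 - 10*d^4*s - 23*d^3*s^2 + 384*d^2*s^3 - 468*d*s^4 - 864*s^5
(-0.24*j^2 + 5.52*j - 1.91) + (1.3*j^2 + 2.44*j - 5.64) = 1.06*j^2 + 7.96*j - 7.55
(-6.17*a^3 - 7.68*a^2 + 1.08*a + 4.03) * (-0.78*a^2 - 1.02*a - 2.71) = 4.8126*a^5 + 12.2838*a^4 + 23.7119*a^3 + 16.5678*a^2 - 7.0374*a - 10.9213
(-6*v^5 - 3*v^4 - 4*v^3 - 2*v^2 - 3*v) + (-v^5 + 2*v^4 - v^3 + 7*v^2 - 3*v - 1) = -7*v^5 - v^4 - 5*v^3 + 5*v^2 - 6*v - 1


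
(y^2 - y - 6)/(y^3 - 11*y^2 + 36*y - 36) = (y + 2)/(y^2 - 8*y + 12)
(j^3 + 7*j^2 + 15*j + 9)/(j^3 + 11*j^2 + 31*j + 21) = (j + 3)/(j + 7)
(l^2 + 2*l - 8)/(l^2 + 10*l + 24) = (l - 2)/(l + 6)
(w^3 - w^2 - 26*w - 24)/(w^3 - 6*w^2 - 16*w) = (-w^3 + w^2 + 26*w + 24)/(w*(-w^2 + 6*w + 16))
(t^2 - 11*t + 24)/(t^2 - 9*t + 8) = (t - 3)/(t - 1)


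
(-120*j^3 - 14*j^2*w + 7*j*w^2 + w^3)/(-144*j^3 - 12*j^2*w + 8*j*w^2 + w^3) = (5*j + w)/(6*j + w)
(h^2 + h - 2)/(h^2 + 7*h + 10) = (h - 1)/(h + 5)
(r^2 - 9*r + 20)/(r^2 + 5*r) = (r^2 - 9*r + 20)/(r*(r + 5))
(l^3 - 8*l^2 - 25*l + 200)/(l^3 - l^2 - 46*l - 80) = (l - 5)/(l + 2)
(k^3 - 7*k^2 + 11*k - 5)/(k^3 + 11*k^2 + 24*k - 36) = (k^2 - 6*k + 5)/(k^2 + 12*k + 36)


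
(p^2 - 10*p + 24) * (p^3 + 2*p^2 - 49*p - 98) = p^5 - 8*p^4 - 45*p^3 + 440*p^2 - 196*p - 2352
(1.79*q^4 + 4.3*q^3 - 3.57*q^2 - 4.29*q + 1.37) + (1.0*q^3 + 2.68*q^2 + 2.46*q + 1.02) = 1.79*q^4 + 5.3*q^3 - 0.89*q^2 - 1.83*q + 2.39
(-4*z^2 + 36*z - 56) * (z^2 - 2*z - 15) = -4*z^4 + 44*z^3 - 68*z^2 - 428*z + 840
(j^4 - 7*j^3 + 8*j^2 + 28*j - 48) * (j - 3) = j^5 - 10*j^4 + 29*j^3 + 4*j^2 - 132*j + 144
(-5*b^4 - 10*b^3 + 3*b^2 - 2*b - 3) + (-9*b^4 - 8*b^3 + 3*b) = -14*b^4 - 18*b^3 + 3*b^2 + b - 3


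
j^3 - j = j*(j - 1)*(j + 1)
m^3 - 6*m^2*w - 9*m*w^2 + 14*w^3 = (m - 7*w)*(m - w)*(m + 2*w)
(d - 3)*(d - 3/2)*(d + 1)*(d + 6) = d^4 + 5*d^3/2 - 21*d^2 + 9*d/2 + 27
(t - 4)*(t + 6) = t^2 + 2*t - 24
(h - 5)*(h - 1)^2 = h^3 - 7*h^2 + 11*h - 5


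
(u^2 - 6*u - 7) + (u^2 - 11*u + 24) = 2*u^2 - 17*u + 17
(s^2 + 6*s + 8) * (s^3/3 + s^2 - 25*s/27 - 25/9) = s^5/3 + 3*s^4 + 209*s^3/27 - s^2/3 - 650*s/27 - 200/9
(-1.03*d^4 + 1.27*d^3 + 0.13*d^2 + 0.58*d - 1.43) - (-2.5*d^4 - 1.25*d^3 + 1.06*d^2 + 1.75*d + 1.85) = 1.47*d^4 + 2.52*d^3 - 0.93*d^2 - 1.17*d - 3.28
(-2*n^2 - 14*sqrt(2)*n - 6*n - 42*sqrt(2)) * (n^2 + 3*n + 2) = -2*n^4 - 14*sqrt(2)*n^3 - 12*n^3 - 84*sqrt(2)*n^2 - 22*n^2 - 154*sqrt(2)*n - 12*n - 84*sqrt(2)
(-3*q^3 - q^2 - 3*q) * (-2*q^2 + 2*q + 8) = 6*q^5 - 4*q^4 - 20*q^3 - 14*q^2 - 24*q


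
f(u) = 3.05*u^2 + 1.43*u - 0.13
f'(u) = 6.1*u + 1.43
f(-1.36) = 3.57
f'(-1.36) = -6.87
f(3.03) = 32.20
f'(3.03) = 19.91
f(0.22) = 0.33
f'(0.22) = 2.77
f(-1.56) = 5.06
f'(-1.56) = -8.09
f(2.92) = 30.05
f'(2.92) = 19.24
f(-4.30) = 50.12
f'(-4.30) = -24.80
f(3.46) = 41.33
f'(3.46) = 22.54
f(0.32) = 0.64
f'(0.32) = 3.38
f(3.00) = 31.61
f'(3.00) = 19.73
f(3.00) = 31.61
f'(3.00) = 19.73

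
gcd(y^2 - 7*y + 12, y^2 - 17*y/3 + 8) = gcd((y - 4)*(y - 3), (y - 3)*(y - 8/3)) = y - 3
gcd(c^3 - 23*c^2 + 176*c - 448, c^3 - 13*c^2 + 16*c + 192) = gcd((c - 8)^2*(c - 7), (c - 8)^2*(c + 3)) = c^2 - 16*c + 64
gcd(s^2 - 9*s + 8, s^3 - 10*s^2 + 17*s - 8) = s^2 - 9*s + 8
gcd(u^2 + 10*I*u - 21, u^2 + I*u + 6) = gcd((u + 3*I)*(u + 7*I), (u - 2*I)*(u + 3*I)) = u + 3*I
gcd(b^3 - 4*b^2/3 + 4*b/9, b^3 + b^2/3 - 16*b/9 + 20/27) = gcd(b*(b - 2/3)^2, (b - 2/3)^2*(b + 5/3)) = b^2 - 4*b/3 + 4/9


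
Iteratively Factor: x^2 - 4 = (x + 2)*(x - 2)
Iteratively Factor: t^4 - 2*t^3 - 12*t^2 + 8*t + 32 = (t + 2)*(t^3 - 4*t^2 - 4*t + 16) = (t - 2)*(t + 2)*(t^2 - 2*t - 8) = (t - 2)*(t + 2)^2*(t - 4)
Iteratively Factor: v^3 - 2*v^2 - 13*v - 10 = (v - 5)*(v^2 + 3*v + 2) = (v - 5)*(v + 2)*(v + 1)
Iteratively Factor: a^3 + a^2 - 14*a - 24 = (a - 4)*(a^2 + 5*a + 6) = (a - 4)*(a + 3)*(a + 2)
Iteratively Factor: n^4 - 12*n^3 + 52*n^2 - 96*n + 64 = (n - 2)*(n^3 - 10*n^2 + 32*n - 32) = (n - 2)^2*(n^2 - 8*n + 16) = (n - 4)*(n - 2)^2*(n - 4)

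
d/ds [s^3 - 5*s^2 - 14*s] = 3*s^2 - 10*s - 14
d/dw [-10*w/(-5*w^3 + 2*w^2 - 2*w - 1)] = 10*(-10*w^3 + 2*w^2 + 1)/(25*w^6 - 20*w^5 + 24*w^4 + 2*w^3 + 4*w + 1)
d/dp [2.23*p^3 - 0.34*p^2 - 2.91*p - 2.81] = 6.69*p^2 - 0.68*p - 2.91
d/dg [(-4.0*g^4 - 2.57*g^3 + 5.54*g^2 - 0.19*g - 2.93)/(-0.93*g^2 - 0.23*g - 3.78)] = (7.44*g^5 + 5.1501*g^4 + 61.6622*g^3 + 27.6929*g^2 - 47.3322*g + 0.0442999999999999)/(0.8649*g^4 + 0.4278*g^3 + 7.0837*g^2 + 1.7388*g + 14.2884)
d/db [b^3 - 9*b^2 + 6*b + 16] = 3*b^2 - 18*b + 6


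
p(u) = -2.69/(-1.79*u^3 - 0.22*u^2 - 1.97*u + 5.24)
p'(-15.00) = -0.00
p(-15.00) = -0.00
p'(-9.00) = -0.00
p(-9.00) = -0.00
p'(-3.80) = -0.02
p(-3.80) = -0.02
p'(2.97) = -0.06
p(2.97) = 0.05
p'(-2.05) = -0.11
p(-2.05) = -0.11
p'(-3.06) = -0.04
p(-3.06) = -0.04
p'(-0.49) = -0.20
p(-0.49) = -0.42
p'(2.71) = -0.08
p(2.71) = 0.07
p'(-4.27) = -0.01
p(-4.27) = -0.02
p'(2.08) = -0.28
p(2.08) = 0.17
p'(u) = -2.69*(5.37*u^2 + 0.44*u + 1.97)/(-1.79*u^3 - 0.22*u^2 - 1.97*u + 5.24)^2 = (-14.4453*u^2 - 1.1836*u - 5.2993)/(1.79*u^3 + 0.22*u^2 + 1.97*u - 5.24)^2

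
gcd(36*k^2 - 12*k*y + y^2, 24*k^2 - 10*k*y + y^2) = -6*k + y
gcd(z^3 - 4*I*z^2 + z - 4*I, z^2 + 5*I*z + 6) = z - I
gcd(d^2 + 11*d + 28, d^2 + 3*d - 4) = d + 4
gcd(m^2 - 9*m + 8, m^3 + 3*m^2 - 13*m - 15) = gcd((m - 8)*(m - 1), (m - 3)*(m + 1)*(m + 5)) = 1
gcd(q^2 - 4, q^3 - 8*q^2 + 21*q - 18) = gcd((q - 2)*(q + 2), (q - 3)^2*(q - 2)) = q - 2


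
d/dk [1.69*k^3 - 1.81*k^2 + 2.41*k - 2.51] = 5.07*k^2 - 3.62*k + 2.41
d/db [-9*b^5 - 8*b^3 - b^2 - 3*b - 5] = -45*b^4 - 24*b^2 - 2*b - 3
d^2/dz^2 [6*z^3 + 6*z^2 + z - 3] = 36*z + 12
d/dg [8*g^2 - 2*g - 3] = 16*g - 2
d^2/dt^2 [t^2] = 2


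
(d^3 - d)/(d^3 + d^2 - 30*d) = (d^2 - 1)/(d^2 + d - 30)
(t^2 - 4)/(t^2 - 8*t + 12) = (t + 2)/(t - 6)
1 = 1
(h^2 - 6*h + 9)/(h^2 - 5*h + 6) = (h - 3)/(h - 2)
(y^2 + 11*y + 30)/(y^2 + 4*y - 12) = (y + 5)/(y - 2)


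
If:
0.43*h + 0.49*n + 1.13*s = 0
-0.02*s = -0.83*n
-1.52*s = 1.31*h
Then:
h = 0.00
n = 0.00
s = 0.00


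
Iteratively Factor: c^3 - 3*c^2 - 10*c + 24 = (c - 4)*(c^2 + c - 6) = (c - 4)*(c - 2)*(c + 3)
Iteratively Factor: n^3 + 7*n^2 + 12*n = (n + 3)*(n^2 + 4*n) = (n + 3)*(n + 4)*(n)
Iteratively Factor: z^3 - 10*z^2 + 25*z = (z - 5)*(z^2 - 5*z) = z*(z - 5)*(z - 5)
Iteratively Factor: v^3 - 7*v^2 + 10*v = (v - 2)*(v^2 - 5*v) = v*(v - 2)*(v - 5)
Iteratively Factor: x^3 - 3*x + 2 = (x - 1)*(x^2 + x - 2) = (x - 1)^2*(x + 2)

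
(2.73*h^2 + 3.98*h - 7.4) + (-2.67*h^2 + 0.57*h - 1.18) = 0.0600000000000001*h^2 + 4.55*h - 8.58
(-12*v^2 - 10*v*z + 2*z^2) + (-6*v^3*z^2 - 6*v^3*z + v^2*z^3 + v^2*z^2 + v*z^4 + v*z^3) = -6*v^3*z^2 - 6*v^3*z + v^2*z^3 + v^2*z^2 - 12*v^2 + v*z^4 + v*z^3 - 10*v*z + 2*z^2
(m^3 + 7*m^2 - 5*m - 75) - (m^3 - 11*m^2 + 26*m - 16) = 18*m^2 - 31*m - 59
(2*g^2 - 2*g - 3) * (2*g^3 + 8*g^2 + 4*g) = 4*g^5 + 12*g^4 - 14*g^3 - 32*g^2 - 12*g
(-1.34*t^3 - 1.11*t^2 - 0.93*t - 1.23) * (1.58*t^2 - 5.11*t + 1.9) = -2.1172*t^5 + 5.0936*t^4 + 1.6567*t^3 + 0.6999*t^2 + 4.5183*t - 2.337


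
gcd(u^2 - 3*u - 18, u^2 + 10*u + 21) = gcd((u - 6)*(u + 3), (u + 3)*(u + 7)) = u + 3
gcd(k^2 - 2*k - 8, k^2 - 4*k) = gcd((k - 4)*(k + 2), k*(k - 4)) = k - 4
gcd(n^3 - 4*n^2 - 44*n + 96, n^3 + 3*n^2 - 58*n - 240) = n^2 - 2*n - 48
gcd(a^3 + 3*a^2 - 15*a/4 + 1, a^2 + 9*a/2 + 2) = a + 4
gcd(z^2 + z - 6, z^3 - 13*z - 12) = z + 3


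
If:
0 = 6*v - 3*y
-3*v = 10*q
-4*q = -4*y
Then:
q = 0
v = 0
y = 0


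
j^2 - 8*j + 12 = (j - 6)*(j - 2)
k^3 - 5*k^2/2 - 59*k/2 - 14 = (k - 7)*(k + 1/2)*(k + 4)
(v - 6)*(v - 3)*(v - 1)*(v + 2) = v^4 - 8*v^3 + 7*v^2 + 36*v - 36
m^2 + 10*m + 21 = (m + 3)*(m + 7)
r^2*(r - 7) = r^3 - 7*r^2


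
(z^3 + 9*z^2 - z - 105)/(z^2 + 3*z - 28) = (z^2 + 2*z - 15)/(z - 4)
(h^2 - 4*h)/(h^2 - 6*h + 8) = h/(h - 2)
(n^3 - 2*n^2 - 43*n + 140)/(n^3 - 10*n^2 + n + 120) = (n^2 + 3*n - 28)/(n^2 - 5*n - 24)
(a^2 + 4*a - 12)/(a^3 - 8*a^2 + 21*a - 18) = (a + 6)/(a^2 - 6*a + 9)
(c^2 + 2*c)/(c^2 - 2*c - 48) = c*(c + 2)/(c^2 - 2*c - 48)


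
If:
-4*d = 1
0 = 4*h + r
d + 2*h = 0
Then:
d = -1/4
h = 1/8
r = -1/2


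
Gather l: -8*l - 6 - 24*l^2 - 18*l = -24*l^2 - 26*l - 6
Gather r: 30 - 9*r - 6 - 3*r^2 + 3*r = -3*r^2 - 6*r + 24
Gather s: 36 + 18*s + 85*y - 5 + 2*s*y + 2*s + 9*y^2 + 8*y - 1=s*(2*y + 20) + 9*y^2 + 93*y + 30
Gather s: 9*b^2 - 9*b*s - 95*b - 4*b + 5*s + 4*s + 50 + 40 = 9*b^2 - 99*b + s*(9 - 9*b) + 90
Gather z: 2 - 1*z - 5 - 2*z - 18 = -3*z - 21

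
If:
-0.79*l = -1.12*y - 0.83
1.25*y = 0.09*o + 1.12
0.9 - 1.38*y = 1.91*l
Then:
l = 0.67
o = -16.20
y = -0.27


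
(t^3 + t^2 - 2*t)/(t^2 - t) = t + 2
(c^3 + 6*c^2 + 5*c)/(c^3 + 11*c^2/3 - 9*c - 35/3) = 3*c/(3*c - 7)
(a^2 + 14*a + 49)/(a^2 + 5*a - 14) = (a + 7)/(a - 2)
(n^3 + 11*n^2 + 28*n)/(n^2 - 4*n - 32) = n*(n + 7)/(n - 8)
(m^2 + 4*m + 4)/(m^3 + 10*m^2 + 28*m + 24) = 1/(m + 6)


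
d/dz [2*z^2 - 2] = 4*z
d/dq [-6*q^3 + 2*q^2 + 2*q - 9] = -18*q^2 + 4*q + 2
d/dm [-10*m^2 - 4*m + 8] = -20*m - 4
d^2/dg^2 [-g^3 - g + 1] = -6*g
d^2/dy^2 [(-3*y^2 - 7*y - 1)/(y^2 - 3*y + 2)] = 2*(-16*y^3 + 15*y^2 + 51*y - 61)/(y^6 - 9*y^5 + 33*y^4 - 63*y^3 + 66*y^2 - 36*y + 8)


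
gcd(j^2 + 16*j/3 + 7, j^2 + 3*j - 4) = 1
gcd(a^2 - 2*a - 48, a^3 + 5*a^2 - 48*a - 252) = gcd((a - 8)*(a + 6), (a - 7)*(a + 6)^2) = a + 6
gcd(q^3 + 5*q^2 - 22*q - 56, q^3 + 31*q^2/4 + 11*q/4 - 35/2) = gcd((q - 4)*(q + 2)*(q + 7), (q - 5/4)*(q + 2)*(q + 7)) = q^2 + 9*q + 14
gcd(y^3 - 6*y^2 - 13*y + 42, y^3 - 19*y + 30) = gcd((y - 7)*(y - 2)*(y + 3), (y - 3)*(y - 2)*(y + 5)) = y - 2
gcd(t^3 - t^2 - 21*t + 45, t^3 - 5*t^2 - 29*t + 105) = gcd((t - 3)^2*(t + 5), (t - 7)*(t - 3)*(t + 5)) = t^2 + 2*t - 15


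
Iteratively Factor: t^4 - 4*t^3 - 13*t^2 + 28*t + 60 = (t - 5)*(t^3 + t^2 - 8*t - 12) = (t - 5)*(t + 2)*(t^2 - t - 6) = (t - 5)*(t + 2)^2*(t - 3)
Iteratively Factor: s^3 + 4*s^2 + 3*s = (s)*(s^2 + 4*s + 3) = s*(s + 1)*(s + 3)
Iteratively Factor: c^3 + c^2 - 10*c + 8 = (c - 2)*(c^2 + 3*c - 4) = (c - 2)*(c - 1)*(c + 4)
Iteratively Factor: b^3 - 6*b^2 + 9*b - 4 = (b - 4)*(b^2 - 2*b + 1) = (b - 4)*(b - 1)*(b - 1)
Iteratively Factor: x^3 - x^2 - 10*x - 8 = (x + 1)*(x^2 - 2*x - 8) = (x + 1)*(x + 2)*(x - 4)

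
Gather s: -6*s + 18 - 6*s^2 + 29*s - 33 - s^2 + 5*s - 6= -7*s^2 + 28*s - 21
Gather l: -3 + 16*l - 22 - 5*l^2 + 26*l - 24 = -5*l^2 + 42*l - 49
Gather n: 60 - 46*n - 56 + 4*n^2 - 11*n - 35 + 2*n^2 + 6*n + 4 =6*n^2 - 51*n - 27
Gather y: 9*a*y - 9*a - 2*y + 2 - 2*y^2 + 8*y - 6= -9*a - 2*y^2 + y*(9*a + 6) - 4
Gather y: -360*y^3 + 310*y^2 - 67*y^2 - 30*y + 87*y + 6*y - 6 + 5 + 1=-360*y^3 + 243*y^2 + 63*y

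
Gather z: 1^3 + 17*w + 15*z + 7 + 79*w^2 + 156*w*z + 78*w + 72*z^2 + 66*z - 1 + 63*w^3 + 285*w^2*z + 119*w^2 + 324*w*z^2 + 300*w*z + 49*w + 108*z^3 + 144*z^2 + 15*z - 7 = 63*w^3 + 198*w^2 + 144*w + 108*z^3 + z^2*(324*w + 216) + z*(285*w^2 + 456*w + 96)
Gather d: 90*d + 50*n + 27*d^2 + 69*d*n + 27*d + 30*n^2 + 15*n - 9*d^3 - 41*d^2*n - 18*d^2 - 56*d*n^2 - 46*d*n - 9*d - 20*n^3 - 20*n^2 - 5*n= -9*d^3 + d^2*(9 - 41*n) + d*(-56*n^2 + 23*n + 108) - 20*n^3 + 10*n^2 + 60*n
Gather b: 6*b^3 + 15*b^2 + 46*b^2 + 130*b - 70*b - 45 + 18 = 6*b^3 + 61*b^2 + 60*b - 27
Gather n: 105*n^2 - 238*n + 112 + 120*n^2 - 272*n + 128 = 225*n^2 - 510*n + 240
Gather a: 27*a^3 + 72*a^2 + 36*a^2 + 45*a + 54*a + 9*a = 27*a^3 + 108*a^2 + 108*a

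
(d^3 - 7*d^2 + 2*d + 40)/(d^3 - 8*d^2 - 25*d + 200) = (d^2 - 2*d - 8)/(d^2 - 3*d - 40)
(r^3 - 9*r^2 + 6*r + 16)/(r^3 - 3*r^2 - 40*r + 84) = (r^2 - 7*r - 8)/(r^2 - r - 42)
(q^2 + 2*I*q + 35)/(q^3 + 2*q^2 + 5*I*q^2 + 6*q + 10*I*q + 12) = (q^2 + 2*I*q + 35)/(q^3 + q^2*(2 + 5*I) + q*(6 + 10*I) + 12)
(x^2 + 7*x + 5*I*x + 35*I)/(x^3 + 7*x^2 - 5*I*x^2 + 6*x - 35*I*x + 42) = (x + 5*I)/(x^2 - 5*I*x + 6)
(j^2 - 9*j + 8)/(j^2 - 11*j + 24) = (j - 1)/(j - 3)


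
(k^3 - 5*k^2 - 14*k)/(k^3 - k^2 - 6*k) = (k - 7)/(k - 3)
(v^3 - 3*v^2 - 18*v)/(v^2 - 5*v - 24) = v*(v - 6)/(v - 8)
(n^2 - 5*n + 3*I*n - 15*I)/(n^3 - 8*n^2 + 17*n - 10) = (n + 3*I)/(n^2 - 3*n + 2)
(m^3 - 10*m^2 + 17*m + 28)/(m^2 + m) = m - 11 + 28/m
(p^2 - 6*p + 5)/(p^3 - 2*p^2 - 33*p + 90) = (p - 1)/(p^2 + 3*p - 18)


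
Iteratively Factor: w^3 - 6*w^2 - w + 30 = (w - 3)*(w^2 - 3*w - 10) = (w - 3)*(w + 2)*(w - 5)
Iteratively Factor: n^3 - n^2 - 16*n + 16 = (n - 4)*(n^2 + 3*n - 4) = (n - 4)*(n - 1)*(n + 4)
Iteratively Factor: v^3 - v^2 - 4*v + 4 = (v - 1)*(v^2 - 4) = (v - 2)*(v - 1)*(v + 2)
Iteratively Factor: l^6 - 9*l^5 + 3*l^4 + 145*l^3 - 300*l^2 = (l - 3)*(l^5 - 6*l^4 - 15*l^3 + 100*l^2) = (l - 3)*(l + 4)*(l^4 - 10*l^3 + 25*l^2) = (l - 5)*(l - 3)*(l + 4)*(l^3 - 5*l^2) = (l - 5)^2*(l - 3)*(l + 4)*(l^2) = l*(l - 5)^2*(l - 3)*(l + 4)*(l)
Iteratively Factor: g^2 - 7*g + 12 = (g - 3)*(g - 4)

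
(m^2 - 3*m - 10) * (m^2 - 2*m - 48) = m^4 - 5*m^3 - 52*m^2 + 164*m + 480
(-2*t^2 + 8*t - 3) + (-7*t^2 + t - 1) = -9*t^2 + 9*t - 4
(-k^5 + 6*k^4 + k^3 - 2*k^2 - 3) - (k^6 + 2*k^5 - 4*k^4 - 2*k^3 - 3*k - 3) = -k^6 - 3*k^5 + 10*k^4 + 3*k^3 - 2*k^2 + 3*k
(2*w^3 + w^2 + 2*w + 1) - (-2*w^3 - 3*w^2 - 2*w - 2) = 4*w^3 + 4*w^2 + 4*w + 3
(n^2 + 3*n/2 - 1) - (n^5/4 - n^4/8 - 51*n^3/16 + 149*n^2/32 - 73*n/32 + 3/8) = -n^5/4 + n^4/8 + 51*n^3/16 - 117*n^2/32 + 121*n/32 - 11/8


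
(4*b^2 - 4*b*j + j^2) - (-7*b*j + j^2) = 4*b^2 + 3*b*j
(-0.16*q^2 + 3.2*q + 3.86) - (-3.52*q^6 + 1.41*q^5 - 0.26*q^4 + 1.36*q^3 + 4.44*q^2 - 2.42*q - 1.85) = 3.52*q^6 - 1.41*q^5 + 0.26*q^4 - 1.36*q^3 - 4.6*q^2 + 5.62*q + 5.71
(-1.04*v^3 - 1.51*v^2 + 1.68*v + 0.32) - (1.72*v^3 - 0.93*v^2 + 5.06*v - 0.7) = -2.76*v^3 - 0.58*v^2 - 3.38*v + 1.02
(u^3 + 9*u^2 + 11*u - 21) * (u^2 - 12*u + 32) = u^5 - 3*u^4 - 65*u^3 + 135*u^2 + 604*u - 672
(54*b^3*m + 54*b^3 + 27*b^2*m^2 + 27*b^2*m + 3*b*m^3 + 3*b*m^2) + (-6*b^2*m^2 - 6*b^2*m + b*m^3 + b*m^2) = 54*b^3*m + 54*b^3 + 21*b^2*m^2 + 21*b^2*m + 4*b*m^3 + 4*b*m^2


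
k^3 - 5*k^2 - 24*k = k*(k - 8)*(k + 3)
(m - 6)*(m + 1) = m^2 - 5*m - 6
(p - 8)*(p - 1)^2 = p^3 - 10*p^2 + 17*p - 8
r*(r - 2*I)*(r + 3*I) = r^3 + I*r^2 + 6*r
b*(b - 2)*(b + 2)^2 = b^4 + 2*b^3 - 4*b^2 - 8*b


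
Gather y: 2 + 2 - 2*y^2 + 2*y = -2*y^2 + 2*y + 4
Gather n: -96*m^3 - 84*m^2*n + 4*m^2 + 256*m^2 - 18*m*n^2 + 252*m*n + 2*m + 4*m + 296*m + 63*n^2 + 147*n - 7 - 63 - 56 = -96*m^3 + 260*m^2 + 302*m + n^2*(63 - 18*m) + n*(-84*m^2 + 252*m + 147) - 126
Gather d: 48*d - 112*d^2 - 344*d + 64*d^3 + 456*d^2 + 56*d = 64*d^3 + 344*d^2 - 240*d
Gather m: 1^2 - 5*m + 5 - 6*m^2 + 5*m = 6 - 6*m^2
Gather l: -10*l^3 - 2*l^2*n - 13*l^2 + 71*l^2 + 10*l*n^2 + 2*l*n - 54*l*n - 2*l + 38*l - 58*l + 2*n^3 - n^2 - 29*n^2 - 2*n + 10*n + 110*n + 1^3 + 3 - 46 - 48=-10*l^3 + l^2*(58 - 2*n) + l*(10*n^2 - 52*n - 22) + 2*n^3 - 30*n^2 + 118*n - 90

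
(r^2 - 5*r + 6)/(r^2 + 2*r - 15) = (r - 2)/(r + 5)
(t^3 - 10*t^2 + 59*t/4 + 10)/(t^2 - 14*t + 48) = (t^2 - 2*t - 5/4)/(t - 6)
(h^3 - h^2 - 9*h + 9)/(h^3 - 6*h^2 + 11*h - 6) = (h + 3)/(h - 2)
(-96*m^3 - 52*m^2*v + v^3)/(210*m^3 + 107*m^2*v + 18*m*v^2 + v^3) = (-16*m^2 - 6*m*v + v^2)/(35*m^2 + 12*m*v + v^2)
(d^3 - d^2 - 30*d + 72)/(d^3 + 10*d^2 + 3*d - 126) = (d - 4)/(d + 7)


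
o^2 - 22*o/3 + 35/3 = (o - 5)*(o - 7/3)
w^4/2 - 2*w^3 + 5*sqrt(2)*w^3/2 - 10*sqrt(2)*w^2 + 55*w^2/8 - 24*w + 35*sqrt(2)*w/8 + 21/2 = (w/2 + sqrt(2))*(w - 7/2)*(w - 1/2)*(w + 3*sqrt(2))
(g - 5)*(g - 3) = g^2 - 8*g + 15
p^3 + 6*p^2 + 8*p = p*(p + 2)*(p + 4)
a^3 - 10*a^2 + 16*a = a*(a - 8)*(a - 2)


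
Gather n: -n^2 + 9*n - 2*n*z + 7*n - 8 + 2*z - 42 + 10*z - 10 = -n^2 + n*(16 - 2*z) + 12*z - 60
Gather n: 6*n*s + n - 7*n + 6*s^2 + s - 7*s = n*(6*s - 6) + 6*s^2 - 6*s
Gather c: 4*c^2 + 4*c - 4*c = 4*c^2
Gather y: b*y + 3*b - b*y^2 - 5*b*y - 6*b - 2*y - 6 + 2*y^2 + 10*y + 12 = -3*b + y^2*(2 - b) + y*(8 - 4*b) + 6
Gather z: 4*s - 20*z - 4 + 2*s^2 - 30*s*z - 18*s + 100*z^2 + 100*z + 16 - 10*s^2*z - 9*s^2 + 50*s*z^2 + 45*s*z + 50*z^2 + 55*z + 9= -7*s^2 - 14*s + z^2*(50*s + 150) + z*(-10*s^2 + 15*s + 135) + 21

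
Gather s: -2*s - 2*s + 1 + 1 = 2 - 4*s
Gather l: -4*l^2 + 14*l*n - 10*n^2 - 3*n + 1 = -4*l^2 + 14*l*n - 10*n^2 - 3*n + 1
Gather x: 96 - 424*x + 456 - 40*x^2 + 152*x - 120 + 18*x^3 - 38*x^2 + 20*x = 18*x^3 - 78*x^2 - 252*x + 432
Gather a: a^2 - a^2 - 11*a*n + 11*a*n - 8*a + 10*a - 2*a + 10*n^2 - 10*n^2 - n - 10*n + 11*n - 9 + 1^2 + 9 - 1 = 0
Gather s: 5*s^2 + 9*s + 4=5*s^2 + 9*s + 4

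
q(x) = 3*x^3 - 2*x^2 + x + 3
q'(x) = 9*x^2 - 4*x + 1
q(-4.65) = -346.53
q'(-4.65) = 214.20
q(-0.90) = -1.71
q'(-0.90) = 11.89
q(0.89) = 4.42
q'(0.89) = 4.57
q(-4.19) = -256.98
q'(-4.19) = 175.76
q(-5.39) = -530.27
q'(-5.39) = 284.03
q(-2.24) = -42.99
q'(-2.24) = 55.12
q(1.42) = 8.98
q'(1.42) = 13.47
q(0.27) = 3.18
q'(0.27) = 0.58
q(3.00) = 69.00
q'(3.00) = 70.00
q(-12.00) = -5481.00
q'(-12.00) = 1345.00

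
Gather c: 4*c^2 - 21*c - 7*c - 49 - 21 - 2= 4*c^2 - 28*c - 72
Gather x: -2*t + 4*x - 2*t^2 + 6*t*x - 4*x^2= -2*t^2 - 2*t - 4*x^2 + x*(6*t + 4)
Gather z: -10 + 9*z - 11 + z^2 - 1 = z^2 + 9*z - 22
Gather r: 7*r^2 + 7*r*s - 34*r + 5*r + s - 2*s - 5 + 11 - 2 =7*r^2 + r*(7*s - 29) - s + 4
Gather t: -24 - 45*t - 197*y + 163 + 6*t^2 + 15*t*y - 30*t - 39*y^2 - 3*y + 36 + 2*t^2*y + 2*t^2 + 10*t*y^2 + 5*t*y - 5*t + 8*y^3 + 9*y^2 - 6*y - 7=t^2*(2*y + 8) + t*(10*y^2 + 20*y - 80) + 8*y^3 - 30*y^2 - 206*y + 168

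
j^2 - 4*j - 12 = (j - 6)*(j + 2)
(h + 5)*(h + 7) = h^2 + 12*h + 35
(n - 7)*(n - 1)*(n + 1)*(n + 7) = n^4 - 50*n^2 + 49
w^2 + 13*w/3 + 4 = (w + 4/3)*(w + 3)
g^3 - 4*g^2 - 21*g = g*(g - 7)*(g + 3)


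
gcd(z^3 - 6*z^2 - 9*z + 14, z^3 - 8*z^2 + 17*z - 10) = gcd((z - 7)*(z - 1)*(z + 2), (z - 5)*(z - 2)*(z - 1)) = z - 1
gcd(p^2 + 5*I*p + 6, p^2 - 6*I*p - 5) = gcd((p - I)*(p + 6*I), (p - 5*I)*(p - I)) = p - I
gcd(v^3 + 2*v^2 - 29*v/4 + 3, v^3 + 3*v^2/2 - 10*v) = v + 4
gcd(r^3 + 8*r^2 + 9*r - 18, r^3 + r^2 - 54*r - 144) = r^2 + 9*r + 18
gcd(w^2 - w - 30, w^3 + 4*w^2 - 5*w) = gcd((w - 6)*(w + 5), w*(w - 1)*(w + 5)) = w + 5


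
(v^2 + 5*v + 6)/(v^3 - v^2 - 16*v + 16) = (v^2 + 5*v + 6)/(v^3 - v^2 - 16*v + 16)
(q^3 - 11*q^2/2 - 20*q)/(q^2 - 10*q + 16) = q*(2*q + 5)/(2*(q - 2))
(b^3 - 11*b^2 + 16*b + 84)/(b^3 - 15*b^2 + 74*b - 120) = (b^2 - 5*b - 14)/(b^2 - 9*b + 20)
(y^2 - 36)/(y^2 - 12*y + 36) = (y + 6)/(y - 6)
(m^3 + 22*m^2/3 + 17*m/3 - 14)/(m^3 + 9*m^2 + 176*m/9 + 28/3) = 3*(m - 1)/(3*m + 2)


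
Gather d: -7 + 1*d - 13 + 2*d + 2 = 3*d - 18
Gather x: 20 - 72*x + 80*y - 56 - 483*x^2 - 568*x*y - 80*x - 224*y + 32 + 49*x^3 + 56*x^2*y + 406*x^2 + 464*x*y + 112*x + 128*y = 49*x^3 + x^2*(56*y - 77) + x*(-104*y - 40) - 16*y - 4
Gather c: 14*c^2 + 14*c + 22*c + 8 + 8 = 14*c^2 + 36*c + 16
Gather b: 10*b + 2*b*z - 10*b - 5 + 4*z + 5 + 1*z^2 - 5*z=2*b*z + z^2 - z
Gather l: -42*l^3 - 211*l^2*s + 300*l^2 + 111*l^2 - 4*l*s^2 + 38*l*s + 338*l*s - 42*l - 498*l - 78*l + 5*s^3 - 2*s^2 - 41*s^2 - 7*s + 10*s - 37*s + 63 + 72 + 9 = -42*l^3 + l^2*(411 - 211*s) + l*(-4*s^2 + 376*s - 618) + 5*s^3 - 43*s^2 - 34*s + 144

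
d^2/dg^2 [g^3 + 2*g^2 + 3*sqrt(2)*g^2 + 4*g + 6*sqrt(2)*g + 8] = 6*g + 4 + 6*sqrt(2)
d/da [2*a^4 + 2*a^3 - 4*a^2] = 2*a*(4*a^2 + 3*a - 4)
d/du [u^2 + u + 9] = 2*u + 1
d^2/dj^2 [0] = 0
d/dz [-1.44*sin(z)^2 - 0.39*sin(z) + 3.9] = -(2.88*sin(z) + 0.39)*cos(z)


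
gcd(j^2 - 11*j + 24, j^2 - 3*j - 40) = j - 8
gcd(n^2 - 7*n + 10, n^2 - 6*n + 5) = n - 5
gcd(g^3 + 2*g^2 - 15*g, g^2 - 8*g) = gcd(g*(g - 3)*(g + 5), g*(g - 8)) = g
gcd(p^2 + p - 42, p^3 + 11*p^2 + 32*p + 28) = p + 7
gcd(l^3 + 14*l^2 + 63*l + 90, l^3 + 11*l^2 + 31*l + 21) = l + 3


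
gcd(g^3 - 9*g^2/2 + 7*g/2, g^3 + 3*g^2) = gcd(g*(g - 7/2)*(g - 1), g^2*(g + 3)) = g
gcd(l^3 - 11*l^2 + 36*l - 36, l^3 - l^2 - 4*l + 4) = l - 2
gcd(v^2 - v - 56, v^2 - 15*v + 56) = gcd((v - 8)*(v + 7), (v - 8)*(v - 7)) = v - 8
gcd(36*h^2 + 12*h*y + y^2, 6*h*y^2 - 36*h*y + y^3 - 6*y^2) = 6*h + y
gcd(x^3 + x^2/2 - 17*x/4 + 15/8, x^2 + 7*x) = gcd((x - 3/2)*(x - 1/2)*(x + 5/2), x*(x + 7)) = 1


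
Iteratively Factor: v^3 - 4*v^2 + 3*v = (v - 3)*(v^2 - v) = v*(v - 3)*(v - 1)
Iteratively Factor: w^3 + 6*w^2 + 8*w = (w)*(w^2 + 6*w + 8) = w*(w + 4)*(w + 2)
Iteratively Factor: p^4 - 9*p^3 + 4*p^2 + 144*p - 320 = (p + 4)*(p^3 - 13*p^2 + 56*p - 80) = (p - 4)*(p + 4)*(p^2 - 9*p + 20) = (p - 5)*(p - 4)*(p + 4)*(p - 4)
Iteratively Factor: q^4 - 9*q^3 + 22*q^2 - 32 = (q - 4)*(q^3 - 5*q^2 + 2*q + 8) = (q - 4)*(q + 1)*(q^2 - 6*q + 8) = (q - 4)*(q - 2)*(q + 1)*(q - 4)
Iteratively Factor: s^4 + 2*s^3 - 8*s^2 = (s)*(s^3 + 2*s^2 - 8*s) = s^2*(s^2 + 2*s - 8) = s^2*(s - 2)*(s + 4)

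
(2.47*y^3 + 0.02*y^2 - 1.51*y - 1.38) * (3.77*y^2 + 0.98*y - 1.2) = 9.3119*y^5 + 2.496*y^4 - 8.6371*y^3 - 6.7064*y^2 + 0.4596*y + 1.656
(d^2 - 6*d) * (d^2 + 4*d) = d^4 - 2*d^3 - 24*d^2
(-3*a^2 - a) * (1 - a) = 3*a^3 - 2*a^2 - a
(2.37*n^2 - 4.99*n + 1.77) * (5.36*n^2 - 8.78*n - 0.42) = 12.7032*n^4 - 47.555*n^3 + 52.304*n^2 - 13.4448*n - 0.7434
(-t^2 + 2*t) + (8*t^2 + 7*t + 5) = 7*t^2 + 9*t + 5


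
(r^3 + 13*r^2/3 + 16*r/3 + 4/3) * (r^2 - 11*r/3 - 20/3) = r^5 + 2*r^4/3 - 155*r^3/9 - 424*r^2/9 - 364*r/9 - 80/9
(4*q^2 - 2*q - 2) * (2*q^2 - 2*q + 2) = 8*q^4 - 12*q^3 + 8*q^2 - 4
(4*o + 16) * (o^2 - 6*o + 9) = 4*o^3 - 8*o^2 - 60*o + 144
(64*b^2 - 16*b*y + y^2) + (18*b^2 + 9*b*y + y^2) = 82*b^2 - 7*b*y + 2*y^2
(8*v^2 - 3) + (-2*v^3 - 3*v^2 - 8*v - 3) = -2*v^3 + 5*v^2 - 8*v - 6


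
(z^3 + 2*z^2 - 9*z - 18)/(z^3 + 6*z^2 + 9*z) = (z^2 - z - 6)/(z*(z + 3))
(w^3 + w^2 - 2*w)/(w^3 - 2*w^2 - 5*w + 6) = w/(w - 3)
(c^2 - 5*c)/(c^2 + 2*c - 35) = c/(c + 7)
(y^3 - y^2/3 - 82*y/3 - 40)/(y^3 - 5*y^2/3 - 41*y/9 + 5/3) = 3*(y^2 - 2*y - 24)/(3*y^2 - 10*y + 3)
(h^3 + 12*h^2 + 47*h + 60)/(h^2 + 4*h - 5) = (h^2 + 7*h + 12)/(h - 1)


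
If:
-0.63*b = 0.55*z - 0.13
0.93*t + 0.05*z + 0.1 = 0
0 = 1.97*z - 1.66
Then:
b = -0.53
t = -0.15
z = 0.84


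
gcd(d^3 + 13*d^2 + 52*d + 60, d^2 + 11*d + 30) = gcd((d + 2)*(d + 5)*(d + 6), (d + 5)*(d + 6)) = d^2 + 11*d + 30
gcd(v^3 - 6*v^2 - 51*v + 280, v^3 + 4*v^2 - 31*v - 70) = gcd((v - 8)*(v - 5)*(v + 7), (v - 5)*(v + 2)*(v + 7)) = v^2 + 2*v - 35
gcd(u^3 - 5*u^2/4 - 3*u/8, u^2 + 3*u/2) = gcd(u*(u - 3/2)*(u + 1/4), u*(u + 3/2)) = u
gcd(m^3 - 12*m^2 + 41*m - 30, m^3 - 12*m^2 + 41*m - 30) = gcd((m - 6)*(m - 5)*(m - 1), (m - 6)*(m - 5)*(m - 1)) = m^3 - 12*m^2 + 41*m - 30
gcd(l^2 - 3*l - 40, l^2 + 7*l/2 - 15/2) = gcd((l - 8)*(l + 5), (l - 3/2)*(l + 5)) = l + 5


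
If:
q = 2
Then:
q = 2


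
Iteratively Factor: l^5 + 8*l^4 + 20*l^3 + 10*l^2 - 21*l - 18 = (l - 1)*(l^4 + 9*l^3 + 29*l^2 + 39*l + 18) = (l - 1)*(l + 3)*(l^3 + 6*l^2 + 11*l + 6) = (l - 1)*(l + 3)^2*(l^2 + 3*l + 2) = (l - 1)*(l + 1)*(l + 3)^2*(l + 2)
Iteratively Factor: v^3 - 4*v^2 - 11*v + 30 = (v - 5)*(v^2 + v - 6) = (v - 5)*(v + 3)*(v - 2)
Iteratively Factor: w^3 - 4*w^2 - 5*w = (w + 1)*(w^2 - 5*w) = w*(w + 1)*(w - 5)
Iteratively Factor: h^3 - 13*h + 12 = (h - 3)*(h^2 + 3*h - 4) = (h - 3)*(h - 1)*(h + 4)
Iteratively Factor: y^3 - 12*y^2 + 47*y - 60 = (y - 4)*(y^2 - 8*y + 15) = (y - 5)*(y - 4)*(y - 3)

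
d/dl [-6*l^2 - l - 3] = -12*l - 1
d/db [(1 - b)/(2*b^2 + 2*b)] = (b^2 - 2*b - 1)/(2*b^2*(b^2 + 2*b + 1))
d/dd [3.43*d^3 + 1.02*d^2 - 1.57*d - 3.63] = 10.29*d^2 + 2.04*d - 1.57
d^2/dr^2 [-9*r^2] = -18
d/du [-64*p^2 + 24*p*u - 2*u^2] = 24*p - 4*u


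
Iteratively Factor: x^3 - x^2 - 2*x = (x)*(x^2 - x - 2) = x*(x - 2)*(x + 1)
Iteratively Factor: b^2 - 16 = (b + 4)*(b - 4)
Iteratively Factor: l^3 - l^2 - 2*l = (l - 2)*(l^2 + l) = l*(l - 2)*(l + 1)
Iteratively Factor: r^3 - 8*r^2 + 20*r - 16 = (r - 4)*(r^2 - 4*r + 4) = (r - 4)*(r - 2)*(r - 2)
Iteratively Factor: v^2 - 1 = (v + 1)*(v - 1)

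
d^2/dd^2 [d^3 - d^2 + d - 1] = 6*d - 2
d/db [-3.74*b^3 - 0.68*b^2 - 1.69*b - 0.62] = -11.22*b^2 - 1.36*b - 1.69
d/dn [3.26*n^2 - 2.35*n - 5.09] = 6.52*n - 2.35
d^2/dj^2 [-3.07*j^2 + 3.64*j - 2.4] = -6.14000000000000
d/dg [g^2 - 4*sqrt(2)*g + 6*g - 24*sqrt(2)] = 2*g - 4*sqrt(2) + 6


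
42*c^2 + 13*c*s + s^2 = (6*c + s)*(7*c + s)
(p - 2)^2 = p^2 - 4*p + 4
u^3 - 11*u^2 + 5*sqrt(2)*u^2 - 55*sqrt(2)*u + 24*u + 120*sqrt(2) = (u - 8)*(u - 3)*(u + 5*sqrt(2))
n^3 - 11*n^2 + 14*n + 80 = (n - 8)*(n - 5)*(n + 2)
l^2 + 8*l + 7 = (l + 1)*(l + 7)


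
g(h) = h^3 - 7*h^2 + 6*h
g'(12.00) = 270.00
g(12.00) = 792.00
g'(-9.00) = 375.00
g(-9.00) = -1350.00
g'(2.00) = -10.00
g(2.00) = -8.00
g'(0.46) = 0.19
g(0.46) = 1.38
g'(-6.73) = 236.10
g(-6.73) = -662.25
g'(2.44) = -10.30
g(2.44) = -12.51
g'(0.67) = -2.03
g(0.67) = 1.18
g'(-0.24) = 9.53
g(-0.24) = -1.86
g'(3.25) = -7.81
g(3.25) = -20.11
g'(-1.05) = 24.01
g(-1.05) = -15.18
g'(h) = 3*h^2 - 14*h + 6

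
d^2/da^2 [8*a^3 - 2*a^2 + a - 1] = 48*a - 4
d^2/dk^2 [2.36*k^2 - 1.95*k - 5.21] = 4.72000000000000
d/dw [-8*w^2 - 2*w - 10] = -16*w - 2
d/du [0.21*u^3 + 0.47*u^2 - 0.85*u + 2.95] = 0.63*u^2 + 0.94*u - 0.85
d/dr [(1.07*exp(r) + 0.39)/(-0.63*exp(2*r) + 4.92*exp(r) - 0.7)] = (0.6741*exp(2*r) + 0.4914*exp(r) - 2.6678)*exp(r)/(0.3969*exp(4*r) - 6.1992*exp(3*r) + 25.0884*exp(2*r) - 6.888*exp(r) + 0.49)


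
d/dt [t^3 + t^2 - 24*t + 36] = 3*t^2 + 2*t - 24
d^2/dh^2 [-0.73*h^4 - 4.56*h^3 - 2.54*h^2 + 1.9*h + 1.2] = -8.76*h^2 - 27.36*h - 5.08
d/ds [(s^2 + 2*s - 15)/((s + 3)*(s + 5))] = 6/(s^2 + 6*s + 9)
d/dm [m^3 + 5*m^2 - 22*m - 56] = 3*m^2 + 10*m - 22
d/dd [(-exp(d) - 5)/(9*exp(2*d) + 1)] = (18*(exp(d) + 5)*exp(d) - 9*exp(2*d) - 1)*exp(d)/(9*exp(2*d) + 1)^2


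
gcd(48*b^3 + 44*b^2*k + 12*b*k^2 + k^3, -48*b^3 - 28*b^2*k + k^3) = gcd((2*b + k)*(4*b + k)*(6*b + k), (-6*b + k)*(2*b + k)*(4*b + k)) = 8*b^2 + 6*b*k + k^2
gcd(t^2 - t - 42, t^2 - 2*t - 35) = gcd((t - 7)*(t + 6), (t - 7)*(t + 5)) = t - 7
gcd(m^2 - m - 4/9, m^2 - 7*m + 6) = 1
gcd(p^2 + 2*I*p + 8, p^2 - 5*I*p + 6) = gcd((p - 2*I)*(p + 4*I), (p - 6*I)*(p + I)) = 1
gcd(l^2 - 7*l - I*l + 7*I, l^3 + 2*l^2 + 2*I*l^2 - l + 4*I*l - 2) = 1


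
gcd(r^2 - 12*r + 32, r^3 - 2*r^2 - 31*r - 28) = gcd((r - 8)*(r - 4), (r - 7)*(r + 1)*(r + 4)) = 1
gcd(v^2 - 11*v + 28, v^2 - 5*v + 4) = v - 4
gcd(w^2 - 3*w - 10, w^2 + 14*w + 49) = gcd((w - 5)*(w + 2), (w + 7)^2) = 1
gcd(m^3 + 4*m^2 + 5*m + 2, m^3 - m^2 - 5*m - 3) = m^2 + 2*m + 1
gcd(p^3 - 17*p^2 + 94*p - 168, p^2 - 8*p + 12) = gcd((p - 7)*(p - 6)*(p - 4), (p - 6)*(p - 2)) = p - 6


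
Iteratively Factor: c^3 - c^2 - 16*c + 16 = (c - 4)*(c^2 + 3*c - 4) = (c - 4)*(c - 1)*(c + 4)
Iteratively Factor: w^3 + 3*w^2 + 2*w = (w)*(w^2 + 3*w + 2) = w*(w + 1)*(w + 2)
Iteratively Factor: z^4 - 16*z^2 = (z)*(z^3 - 16*z) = z^2*(z^2 - 16) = z^2*(z - 4)*(z + 4)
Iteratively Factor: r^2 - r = (r)*(r - 1)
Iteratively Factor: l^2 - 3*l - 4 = (l + 1)*(l - 4)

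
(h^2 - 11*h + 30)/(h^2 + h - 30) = (h - 6)/(h + 6)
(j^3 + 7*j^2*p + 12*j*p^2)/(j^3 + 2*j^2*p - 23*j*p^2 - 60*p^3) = j/(j - 5*p)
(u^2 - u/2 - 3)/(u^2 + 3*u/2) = (u - 2)/u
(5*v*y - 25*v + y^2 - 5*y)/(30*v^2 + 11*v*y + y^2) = (y - 5)/(6*v + y)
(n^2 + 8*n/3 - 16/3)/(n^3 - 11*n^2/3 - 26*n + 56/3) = (3*n - 4)/(3*n^2 - 23*n + 14)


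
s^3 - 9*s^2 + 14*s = s*(s - 7)*(s - 2)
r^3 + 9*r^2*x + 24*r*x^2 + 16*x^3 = (r + x)*(r + 4*x)^2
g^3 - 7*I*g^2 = g^2*(g - 7*I)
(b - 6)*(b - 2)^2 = b^3 - 10*b^2 + 28*b - 24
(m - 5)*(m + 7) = m^2 + 2*m - 35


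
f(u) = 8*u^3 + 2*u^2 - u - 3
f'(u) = 24*u^2 + 4*u - 1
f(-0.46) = -2.90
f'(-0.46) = 2.24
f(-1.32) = -16.59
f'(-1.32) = 35.54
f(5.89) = 1695.19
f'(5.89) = 855.17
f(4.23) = 634.05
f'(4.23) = 445.35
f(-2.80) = -160.14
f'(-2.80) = 175.96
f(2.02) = 69.08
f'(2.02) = 105.01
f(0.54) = -1.70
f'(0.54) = 8.16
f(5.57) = 1435.95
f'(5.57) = 765.88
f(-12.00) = -13527.00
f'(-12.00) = 3407.00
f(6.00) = 1791.00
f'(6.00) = 887.00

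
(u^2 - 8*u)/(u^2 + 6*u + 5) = u*(u - 8)/(u^2 + 6*u + 5)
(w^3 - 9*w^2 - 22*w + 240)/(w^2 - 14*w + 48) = w + 5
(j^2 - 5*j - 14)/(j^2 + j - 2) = (j - 7)/(j - 1)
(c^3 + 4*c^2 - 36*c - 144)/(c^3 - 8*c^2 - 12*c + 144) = (c + 6)/(c - 6)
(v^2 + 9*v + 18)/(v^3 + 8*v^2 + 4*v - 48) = (v + 3)/(v^2 + 2*v - 8)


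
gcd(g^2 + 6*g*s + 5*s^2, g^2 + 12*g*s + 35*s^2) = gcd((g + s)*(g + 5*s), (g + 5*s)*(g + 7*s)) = g + 5*s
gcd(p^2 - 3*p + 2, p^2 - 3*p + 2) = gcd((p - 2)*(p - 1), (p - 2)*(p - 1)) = p^2 - 3*p + 2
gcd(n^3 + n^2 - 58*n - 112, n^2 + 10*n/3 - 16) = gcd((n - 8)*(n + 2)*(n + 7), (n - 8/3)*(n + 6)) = 1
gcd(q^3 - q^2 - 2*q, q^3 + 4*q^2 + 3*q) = q^2 + q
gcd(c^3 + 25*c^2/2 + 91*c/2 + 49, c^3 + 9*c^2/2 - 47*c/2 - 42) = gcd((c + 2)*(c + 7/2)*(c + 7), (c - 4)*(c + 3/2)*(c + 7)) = c + 7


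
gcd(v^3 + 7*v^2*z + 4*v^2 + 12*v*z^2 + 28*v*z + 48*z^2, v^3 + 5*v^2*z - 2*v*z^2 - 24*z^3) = v^2 + 7*v*z + 12*z^2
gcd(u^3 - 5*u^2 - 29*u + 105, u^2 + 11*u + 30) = u + 5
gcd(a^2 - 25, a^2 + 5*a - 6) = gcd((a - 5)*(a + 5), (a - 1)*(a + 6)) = 1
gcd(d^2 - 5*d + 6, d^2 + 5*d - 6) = 1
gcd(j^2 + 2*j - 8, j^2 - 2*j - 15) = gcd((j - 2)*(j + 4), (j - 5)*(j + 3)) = 1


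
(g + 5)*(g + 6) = g^2 + 11*g + 30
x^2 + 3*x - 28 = (x - 4)*(x + 7)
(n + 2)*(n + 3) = n^2 + 5*n + 6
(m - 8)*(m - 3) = m^2 - 11*m + 24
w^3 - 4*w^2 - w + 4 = (w - 4)*(w - 1)*(w + 1)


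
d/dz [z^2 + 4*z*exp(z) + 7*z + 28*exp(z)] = 4*z*exp(z) + 2*z + 32*exp(z) + 7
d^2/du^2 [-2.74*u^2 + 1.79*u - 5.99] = -5.48000000000000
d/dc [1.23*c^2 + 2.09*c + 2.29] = 2.46*c + 2.09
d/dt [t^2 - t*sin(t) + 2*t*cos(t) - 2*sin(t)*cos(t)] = -2*t*sin(t) - t*cos(t) + 2*t - sin(t) + 2*cos(t) - 2*cos(2*t)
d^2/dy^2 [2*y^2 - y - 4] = 4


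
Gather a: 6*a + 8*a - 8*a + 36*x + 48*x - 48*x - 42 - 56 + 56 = 6*a + 36*x - 42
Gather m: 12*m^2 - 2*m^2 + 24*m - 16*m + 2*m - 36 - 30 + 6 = 10*m^2 + 10*m - 60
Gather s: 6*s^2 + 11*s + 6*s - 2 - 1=6*s^2 + 17*s - 3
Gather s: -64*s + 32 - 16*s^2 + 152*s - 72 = -16*s^2 + 88*s - 40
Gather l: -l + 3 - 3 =-l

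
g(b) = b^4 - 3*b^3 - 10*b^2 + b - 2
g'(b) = 4*b^3 - 9*b^2 - 20*b + 1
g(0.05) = -1.98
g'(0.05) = -0.02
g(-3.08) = 77.70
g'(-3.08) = -139.65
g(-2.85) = 49.35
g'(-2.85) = -107.70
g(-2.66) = 31.11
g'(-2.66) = -84.76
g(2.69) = -77.71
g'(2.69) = -40.06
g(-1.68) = -9.71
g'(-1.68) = -9.77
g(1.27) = -20.40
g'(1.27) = -30.72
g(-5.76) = 1334.53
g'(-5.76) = -946.81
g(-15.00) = 58483.00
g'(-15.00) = -15224.00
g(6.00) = 292.00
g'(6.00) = 421.00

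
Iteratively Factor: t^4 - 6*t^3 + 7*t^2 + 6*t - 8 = (t - 4)*(t^3 - 2*t^2 - t + 2) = (t - 4)*(t - 1)*(t^2 - t - 2) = (t - 4)*(t - 1)*(t + 1)*(t - 2)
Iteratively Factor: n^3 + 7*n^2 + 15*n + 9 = (n + 3)*(n^2 + 4*n + 3) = (n + 3)^2*(n + 1)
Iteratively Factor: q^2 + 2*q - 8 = (q + 4)*(q - 2)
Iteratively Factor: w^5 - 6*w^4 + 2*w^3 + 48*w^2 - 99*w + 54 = (w - 3)*(w^4 - 3*w^3 - 7*w^2 + 27*w - 18) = (w - 3)^2*(w^3 - 7*w + 6) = (w - 3)^2*(w - 1)*(w^2 + w - 6) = (w - 3)^2*(w - 2)*(w - 1)*(w + 3)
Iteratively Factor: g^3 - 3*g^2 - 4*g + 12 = (g - 2)*(g^2 - g - 6) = (g - 3)*(g - 2)*(g + 2)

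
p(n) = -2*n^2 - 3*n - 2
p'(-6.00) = 21.00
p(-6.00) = -56.00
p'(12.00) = -51.00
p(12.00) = -326.00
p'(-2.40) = 6.60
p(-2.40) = -6.32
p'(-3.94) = 12.76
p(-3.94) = -21.23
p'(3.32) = -16.28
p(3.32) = -34.00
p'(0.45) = -4.80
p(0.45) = -3.76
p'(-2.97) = 8.88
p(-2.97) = -10.73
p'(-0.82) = 0.28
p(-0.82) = -0.88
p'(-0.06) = -2.76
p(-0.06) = -1.83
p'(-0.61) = -0.56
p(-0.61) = -0.91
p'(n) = -4*n - 3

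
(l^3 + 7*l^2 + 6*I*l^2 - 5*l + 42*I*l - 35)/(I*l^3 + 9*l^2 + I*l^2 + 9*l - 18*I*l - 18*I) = (-I*l^3 + l^2*(6 - 7*I) + l*(42 + 5*I) + 35*I)/(l^3 + l^2*(1 - 9*I) - 9*l*(2 + I) - 18)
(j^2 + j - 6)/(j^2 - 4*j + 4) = (j + 3)/(j - 2)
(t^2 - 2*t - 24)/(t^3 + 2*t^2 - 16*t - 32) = (t - 6)/(t^2 - 2*t - 8)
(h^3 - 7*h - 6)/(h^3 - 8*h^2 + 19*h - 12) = (h^2 + 3*h + 2)/(h^2 - 5*h + 4)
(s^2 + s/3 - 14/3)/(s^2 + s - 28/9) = 3*(s - 2)/(3*s - 4)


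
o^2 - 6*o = o*(o - 6)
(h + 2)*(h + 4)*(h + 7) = h^3 + 13*h^2 + 50*h + 56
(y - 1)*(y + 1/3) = y^2 - 2*y/3 - 1/3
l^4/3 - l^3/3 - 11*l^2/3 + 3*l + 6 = (l/3 + 1)*(l - 3)*(l - 2)*(l + 1)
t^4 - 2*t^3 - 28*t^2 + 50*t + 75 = (t - 5)*(t - 3)*(t + 1)*(t + 5)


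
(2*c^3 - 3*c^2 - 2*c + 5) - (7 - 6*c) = 2*c^3 - 3*c^2 + 4*c - 2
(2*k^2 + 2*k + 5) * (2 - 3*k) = -6*k^3 - 2*k^2 - 11*k + 10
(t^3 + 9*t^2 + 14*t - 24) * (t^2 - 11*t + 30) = t^5 - 2*t^4 - 55*t^3 + 92*t^2 + 684*t - 720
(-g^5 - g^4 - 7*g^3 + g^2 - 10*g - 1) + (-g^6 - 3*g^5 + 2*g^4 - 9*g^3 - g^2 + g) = -g^6 - 4*g^5 + g^4 - 16*g^3 - 9*g - 1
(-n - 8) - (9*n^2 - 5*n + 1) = -9*n^2 + 4*n - 9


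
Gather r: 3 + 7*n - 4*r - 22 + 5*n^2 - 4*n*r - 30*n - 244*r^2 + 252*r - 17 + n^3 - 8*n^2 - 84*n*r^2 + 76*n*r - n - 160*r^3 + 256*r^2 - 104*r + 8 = n^3 - 3*n^2 - 24*n - 160*r^3 + r^2*(12 - 84*n) + r*(72*n + 144) - 28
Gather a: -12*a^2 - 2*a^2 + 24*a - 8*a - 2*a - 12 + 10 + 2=-14*a^2 + 14*a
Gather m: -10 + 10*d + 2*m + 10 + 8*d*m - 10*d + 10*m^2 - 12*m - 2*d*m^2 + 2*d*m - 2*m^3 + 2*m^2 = -2*m^3 + m^2*(12 - 2*d) + m*(10*d - 10)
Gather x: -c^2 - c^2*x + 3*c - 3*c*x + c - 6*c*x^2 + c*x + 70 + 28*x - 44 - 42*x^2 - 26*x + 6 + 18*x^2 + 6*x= -c^2 + 4*c + x^2*(-6*c - 24) + x*(-c^2 - 2*c + 8) + 32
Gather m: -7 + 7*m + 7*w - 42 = 7*m + 7*w - 49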